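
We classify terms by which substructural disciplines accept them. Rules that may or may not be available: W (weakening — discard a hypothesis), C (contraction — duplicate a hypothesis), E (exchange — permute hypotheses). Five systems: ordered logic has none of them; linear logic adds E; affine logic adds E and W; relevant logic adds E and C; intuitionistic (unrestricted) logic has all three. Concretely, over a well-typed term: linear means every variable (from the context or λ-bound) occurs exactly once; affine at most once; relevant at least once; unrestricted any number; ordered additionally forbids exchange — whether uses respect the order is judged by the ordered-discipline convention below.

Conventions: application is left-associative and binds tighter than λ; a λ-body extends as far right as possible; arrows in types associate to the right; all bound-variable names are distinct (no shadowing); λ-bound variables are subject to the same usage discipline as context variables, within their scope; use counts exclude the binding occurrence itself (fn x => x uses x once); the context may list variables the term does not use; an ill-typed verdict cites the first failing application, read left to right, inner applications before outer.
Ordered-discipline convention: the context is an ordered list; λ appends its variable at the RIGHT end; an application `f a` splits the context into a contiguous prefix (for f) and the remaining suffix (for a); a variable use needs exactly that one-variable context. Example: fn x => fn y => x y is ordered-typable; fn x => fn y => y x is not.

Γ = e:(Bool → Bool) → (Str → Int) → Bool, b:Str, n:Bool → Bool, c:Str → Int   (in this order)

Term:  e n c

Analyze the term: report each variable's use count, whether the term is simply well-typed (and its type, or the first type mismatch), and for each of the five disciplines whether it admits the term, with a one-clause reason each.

use counts: e: 1×; b: 0×; n: 1×; c: 1×
order of uses: e, n, c
typing: ✓ — Bool
ordered: ✗ — unused: b — weakening required
linear: ✗ — unused: b — weakening required
affine: ✓ — no duplicate uses among e, b, n, c
relevant: ✗ — unused: b — weakening required
unrestricted: ✓ — type-checks (Bool) and nothing is barred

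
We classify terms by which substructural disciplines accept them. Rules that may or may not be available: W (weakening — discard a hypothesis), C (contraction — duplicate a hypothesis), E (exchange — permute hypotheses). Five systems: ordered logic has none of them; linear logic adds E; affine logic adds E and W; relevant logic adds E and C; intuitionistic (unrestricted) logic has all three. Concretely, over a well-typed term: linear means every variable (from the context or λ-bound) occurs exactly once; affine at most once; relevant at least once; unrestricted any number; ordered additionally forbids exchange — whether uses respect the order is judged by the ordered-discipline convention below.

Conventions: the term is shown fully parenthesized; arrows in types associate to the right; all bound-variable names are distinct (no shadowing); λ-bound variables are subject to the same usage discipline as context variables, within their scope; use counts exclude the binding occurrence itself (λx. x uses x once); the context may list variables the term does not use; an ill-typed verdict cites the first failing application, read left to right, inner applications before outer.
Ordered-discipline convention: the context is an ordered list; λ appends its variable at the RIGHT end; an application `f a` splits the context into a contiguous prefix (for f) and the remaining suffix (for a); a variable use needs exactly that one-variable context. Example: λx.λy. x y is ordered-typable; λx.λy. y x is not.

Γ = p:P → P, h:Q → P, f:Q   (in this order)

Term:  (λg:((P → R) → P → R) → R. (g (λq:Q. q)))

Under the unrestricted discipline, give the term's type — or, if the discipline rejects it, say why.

not well-typed under unrestricted — the type mismatch rejects it
variable uses: p: 0×, h: 0×, f: 0×, g (bound): 1×, q (bound): 1×
use order (left to right): g, q
typing: ill-typed: argument of type Q → Q where (P → R) → P → R is required
summary: ordered ✗, linear ✗, affine ✗, relevant ✗, unrestricted ✗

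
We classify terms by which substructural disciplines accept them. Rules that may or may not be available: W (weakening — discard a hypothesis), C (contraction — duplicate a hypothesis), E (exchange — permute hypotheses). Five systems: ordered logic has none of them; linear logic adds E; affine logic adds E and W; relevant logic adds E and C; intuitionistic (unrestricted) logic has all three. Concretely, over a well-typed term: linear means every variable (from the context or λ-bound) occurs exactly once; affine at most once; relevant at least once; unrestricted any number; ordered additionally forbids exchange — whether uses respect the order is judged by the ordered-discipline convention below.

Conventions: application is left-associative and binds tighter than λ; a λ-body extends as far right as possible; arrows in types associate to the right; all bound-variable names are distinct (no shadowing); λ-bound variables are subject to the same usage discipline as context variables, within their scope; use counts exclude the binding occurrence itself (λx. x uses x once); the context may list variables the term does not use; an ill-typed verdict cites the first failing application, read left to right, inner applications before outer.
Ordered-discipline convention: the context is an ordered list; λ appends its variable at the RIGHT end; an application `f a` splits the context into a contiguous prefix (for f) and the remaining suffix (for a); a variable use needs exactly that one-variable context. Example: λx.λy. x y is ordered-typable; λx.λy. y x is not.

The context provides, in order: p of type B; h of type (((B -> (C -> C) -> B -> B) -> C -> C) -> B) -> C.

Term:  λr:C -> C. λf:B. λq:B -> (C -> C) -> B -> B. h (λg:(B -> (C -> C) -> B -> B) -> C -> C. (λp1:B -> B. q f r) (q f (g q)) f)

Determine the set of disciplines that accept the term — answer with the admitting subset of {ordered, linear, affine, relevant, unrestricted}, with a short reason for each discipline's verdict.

admitted by: unrestricted
usage: p=0; h=1; r (bound)=1; f (bound)=3; q (bound)=3; g (bound)=1; p1 (bound)=0
order of uses: h, q, f, r, q, f, g, q, f
typing: well-typed at (C -> C) -> B -> (B -> (C -> C) -> B -> B) -> C
ordered: ✗ — uses contraction: f ×3, q ×3; unused: p, p1 — weakening required
linear: ✗ — uses contraction: f ×3, q ×3; unused: p, p1 — weakening required
affine: ✗ — uses contraction: f ×3, q ×3
relevant: ✗ — unused: p, p1 — weakening required
unrestricted: ✓ — well-typed at (C -> C) -> B -> (B -> (C -> C) -> B -> B) -> C; no restrictions here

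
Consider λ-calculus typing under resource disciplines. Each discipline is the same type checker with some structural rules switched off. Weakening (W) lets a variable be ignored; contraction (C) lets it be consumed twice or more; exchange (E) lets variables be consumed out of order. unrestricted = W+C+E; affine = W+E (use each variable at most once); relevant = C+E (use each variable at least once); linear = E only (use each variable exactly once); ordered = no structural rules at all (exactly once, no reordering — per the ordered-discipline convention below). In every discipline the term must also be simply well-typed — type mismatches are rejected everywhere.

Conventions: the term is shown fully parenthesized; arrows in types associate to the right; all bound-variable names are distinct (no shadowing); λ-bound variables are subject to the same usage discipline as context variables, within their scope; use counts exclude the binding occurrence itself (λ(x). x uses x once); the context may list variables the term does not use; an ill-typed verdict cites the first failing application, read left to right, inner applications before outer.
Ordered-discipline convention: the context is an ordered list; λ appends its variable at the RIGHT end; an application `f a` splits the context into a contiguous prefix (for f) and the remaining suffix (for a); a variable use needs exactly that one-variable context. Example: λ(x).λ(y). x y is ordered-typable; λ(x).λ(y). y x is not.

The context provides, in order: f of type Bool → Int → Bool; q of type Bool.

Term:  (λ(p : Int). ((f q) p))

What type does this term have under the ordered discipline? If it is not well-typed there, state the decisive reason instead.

term : Int → Bool
variable uses: f: 1×; q: 1×; p (bound): 1×
use order (left to right): f, q, p
typing: ✓ — Int → Bool
per-discipline verdicts: ordered ✓ | linear ✓ | affine ✓ | relevant ✓ | unrestricted ✓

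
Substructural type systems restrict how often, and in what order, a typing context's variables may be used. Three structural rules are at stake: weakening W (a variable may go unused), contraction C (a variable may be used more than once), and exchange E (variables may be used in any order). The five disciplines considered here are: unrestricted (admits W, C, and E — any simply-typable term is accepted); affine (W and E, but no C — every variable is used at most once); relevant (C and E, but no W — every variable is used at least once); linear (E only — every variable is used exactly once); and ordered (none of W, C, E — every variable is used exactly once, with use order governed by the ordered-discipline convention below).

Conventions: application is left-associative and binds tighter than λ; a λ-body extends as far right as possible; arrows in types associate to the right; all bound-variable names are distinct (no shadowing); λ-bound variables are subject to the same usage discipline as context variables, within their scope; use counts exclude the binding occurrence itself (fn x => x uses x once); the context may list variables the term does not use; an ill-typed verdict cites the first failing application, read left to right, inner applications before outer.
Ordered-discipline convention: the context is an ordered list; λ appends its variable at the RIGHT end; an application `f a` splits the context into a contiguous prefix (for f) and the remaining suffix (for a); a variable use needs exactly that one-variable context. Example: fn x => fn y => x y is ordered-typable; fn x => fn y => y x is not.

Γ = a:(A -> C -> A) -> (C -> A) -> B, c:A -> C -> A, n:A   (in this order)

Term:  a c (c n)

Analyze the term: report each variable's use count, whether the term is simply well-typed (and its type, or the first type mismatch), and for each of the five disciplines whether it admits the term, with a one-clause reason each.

variable uses: a ×1, c ×2, n ×1
order of uses: a, c, c, n
typing: ✓ — B
ordered: ✗, needs contraction — c ×2
linear: ✗, needs contraction — c ×2
affine: ✗, needs contraction — c ×2
relevant: ✓, a, c, n: all used, weakening unneeded
unrestricted: ✓, typability at B is all that's needed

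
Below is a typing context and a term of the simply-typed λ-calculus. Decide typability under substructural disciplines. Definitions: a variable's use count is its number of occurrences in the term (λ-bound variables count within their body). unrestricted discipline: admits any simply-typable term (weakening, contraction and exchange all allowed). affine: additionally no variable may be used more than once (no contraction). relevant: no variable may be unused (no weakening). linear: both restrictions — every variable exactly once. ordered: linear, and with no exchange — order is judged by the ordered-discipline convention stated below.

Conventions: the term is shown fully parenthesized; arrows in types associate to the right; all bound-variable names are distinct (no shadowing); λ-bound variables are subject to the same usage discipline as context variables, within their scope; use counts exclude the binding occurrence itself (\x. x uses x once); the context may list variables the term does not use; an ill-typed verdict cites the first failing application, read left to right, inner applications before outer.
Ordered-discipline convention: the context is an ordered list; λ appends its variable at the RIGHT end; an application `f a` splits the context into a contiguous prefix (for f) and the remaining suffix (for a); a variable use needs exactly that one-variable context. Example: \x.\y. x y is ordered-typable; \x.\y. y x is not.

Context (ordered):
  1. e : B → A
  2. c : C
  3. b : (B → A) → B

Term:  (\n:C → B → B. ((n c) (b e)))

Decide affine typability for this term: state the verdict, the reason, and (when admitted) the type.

yes — at most one use each (e, c, b, n); term : (C → B → B) → B
counts: e: 1×, c: 1×, b: 1×, n [bound]: 1×
left-to-right use order: n, c, b, e
typing: ✓ — (C → B → B) → B
across the five disciplines: ordered ✗, linear ✓, affine ✓, relevant ✓, unrestricted ✓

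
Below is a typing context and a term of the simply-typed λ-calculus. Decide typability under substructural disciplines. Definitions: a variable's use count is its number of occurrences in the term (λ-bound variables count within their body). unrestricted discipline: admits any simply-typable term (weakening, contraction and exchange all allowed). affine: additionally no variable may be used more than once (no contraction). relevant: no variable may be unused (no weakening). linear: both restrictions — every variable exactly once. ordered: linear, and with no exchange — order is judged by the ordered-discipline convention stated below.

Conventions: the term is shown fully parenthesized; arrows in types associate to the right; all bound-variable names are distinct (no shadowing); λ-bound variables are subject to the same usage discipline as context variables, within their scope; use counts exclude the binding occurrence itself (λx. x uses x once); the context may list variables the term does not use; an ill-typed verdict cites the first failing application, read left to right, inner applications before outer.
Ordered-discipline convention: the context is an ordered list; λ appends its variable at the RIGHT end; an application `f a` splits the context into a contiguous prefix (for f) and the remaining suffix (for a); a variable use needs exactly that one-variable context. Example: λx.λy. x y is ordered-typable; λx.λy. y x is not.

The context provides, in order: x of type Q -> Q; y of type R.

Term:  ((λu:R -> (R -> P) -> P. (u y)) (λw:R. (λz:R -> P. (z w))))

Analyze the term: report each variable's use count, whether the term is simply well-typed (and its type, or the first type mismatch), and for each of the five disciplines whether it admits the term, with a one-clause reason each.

counts: x: 0×; y: 1×; u (bound): 1×; w (bound): 1×; z (bound): 1×
left-to-right use order: u, y, z, w
typing: well-typed — term : (R -> P) -> P
ordered ✗ (needs weakening: x unused)
linear ✗ (needs weakening: x unused)
affine ✓ (none of x, y, u, w, z used more than once)
relevant ✗ (needs weakening: x unused)
unrestricted ✓ (type-checks ((R -> P) -> P) and nothing is barred)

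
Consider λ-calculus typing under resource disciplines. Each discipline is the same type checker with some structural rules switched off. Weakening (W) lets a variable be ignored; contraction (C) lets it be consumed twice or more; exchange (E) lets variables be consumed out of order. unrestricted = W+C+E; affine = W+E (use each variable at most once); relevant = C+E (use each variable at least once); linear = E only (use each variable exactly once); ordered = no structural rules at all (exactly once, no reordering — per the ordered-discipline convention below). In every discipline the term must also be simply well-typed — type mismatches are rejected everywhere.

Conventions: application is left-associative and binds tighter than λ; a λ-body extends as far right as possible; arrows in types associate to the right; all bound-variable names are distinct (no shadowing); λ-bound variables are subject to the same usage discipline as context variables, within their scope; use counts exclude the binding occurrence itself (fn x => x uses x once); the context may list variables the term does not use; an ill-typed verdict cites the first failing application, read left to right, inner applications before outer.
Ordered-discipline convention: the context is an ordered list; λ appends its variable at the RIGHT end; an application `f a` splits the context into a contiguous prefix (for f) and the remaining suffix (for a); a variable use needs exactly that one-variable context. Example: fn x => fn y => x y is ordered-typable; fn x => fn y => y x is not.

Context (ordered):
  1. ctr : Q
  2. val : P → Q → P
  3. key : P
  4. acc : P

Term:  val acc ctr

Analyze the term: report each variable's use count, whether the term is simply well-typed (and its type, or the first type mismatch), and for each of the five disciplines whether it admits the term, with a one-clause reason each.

use counts: ctr=1, val=1, key=0, acc=1
uses in reading order: val, acc, ctr
typing: ✓ — P
ordered: ✗, key never used (weakening)
linear: ✗, key never used (weakening)
affine: ✓, no duplicate uses among ctr, val, key, acc
relevant: ✗, key never used (weakening)
unrestricted: ✓, simply typable at P; W, C, E all held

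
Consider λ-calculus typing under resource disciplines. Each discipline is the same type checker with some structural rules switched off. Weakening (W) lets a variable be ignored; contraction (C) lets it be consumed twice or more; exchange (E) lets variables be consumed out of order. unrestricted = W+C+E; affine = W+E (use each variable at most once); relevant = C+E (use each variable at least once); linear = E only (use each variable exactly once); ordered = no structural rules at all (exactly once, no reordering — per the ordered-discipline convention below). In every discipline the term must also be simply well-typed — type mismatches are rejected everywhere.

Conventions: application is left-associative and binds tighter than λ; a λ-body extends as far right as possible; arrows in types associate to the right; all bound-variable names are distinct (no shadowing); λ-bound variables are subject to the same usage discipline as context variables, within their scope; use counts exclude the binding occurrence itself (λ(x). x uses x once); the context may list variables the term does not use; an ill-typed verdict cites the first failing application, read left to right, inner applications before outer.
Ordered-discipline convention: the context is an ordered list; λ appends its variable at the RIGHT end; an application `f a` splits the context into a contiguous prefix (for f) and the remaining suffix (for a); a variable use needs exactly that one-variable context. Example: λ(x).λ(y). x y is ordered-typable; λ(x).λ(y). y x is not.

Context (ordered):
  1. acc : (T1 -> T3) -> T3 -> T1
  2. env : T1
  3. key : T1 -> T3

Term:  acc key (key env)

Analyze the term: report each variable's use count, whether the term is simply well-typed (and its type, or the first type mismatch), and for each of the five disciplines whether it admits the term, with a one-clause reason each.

counts: acc: 1; env: 1; key: 2
use order (left to right): acc, key, key, env
typing: ✓ — T1
ordered: ✗ — key ×2 used more than once (contraction)
linear: ✗ — key ×2 used more than once (contraction)
affine: ✗ — key ×2 used more than once (contraction)
relevant: ✓ — acc, env, key: all used, weakening unneeded
unrestricted: ✓ — simply typable at T1; W, C, E all held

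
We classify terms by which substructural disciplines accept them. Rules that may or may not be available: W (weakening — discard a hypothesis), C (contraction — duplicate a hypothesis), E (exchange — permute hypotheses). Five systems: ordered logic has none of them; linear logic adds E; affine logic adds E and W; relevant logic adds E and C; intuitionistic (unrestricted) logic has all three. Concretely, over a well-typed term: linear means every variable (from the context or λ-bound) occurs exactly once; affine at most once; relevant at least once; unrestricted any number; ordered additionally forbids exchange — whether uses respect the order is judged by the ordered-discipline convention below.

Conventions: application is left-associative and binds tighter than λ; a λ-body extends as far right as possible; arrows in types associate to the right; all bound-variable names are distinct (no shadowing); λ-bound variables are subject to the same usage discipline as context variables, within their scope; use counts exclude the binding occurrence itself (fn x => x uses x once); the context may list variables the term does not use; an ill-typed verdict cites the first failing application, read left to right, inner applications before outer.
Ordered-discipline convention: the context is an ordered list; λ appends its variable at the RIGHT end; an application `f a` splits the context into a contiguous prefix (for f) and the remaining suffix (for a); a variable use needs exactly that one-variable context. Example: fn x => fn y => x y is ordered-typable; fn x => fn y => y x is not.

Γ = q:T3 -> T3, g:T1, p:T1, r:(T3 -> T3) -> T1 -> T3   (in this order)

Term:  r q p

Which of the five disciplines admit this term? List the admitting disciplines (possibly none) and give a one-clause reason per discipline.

admitting disciplines: affine, unrestricted
variable uses: q=1; g=0; p=1; r=1
order of uses: r, q, p
typing: well-typed at T3
ordered: ✗ — g left unused
linear: ✗ — g left unused
affine: ✓ — none of q, g, p, r used more than once
relevant: ✗ — g left unused
unrestricted: ✓ — simply typable at T3; W, C, E all held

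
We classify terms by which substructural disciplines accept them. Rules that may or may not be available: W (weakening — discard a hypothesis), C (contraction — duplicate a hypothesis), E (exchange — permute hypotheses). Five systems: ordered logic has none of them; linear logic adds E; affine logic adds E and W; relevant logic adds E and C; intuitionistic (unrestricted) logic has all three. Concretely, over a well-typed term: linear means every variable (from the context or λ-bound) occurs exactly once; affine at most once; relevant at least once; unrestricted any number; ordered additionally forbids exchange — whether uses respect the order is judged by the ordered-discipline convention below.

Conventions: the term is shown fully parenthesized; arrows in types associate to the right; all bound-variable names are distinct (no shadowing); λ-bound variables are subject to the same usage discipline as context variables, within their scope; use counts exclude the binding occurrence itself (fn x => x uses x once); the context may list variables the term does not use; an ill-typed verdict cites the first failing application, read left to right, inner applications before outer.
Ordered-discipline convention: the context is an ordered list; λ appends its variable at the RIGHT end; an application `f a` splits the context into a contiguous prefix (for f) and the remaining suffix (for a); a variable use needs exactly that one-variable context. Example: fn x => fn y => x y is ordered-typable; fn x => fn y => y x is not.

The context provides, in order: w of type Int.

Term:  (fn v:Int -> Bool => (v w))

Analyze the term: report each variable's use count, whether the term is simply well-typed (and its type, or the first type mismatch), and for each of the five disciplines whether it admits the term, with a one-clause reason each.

variable uses: w ×1, v [bound] ×1
order of uses: v, w
typing: the term checks, with type (Int -> Bool) -> Bool
ordered: ✗ — no ordered split (uses run v, w)
linear: ✓ — exactly-once usage across w, v
affine: ✓ — w, v: no repeats, contraction unneeded
relevant: ✓ — none of w, v goes unused
unrestricted: ✓ — simply typable at (Int -> Bool) -> Bool; W, C, E all held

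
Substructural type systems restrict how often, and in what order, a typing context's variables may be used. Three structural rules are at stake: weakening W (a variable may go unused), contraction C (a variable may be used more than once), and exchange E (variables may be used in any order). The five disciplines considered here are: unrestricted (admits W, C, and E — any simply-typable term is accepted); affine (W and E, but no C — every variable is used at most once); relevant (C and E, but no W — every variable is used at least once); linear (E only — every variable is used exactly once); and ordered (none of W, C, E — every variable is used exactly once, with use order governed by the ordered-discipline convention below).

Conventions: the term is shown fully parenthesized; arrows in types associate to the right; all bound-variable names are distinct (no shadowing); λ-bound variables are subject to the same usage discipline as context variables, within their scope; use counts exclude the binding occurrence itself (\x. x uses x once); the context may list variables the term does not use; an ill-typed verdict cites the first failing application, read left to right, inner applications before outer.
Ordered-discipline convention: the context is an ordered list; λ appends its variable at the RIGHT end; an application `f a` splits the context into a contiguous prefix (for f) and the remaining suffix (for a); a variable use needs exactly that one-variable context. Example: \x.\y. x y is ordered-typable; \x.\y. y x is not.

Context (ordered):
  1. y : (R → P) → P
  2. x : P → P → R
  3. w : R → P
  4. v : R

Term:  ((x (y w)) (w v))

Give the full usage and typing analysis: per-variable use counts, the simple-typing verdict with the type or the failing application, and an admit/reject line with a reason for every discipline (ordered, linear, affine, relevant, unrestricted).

counts: y ×1; x ×1; w ×2; v ×1
left-to-right use order: x, y, w, w, v
typing: the term checks, with type R
ordered ✗ (w ×2 used more than once (contraction))
linear ✗ (w ×2 used more than once (contraction))
affine ✗ (w ×2 used more than once (contraction))
relevant ✓ (at least one use each (y, x, w, v))
unrestricted ✓ (well-typed at R; no restrictions here)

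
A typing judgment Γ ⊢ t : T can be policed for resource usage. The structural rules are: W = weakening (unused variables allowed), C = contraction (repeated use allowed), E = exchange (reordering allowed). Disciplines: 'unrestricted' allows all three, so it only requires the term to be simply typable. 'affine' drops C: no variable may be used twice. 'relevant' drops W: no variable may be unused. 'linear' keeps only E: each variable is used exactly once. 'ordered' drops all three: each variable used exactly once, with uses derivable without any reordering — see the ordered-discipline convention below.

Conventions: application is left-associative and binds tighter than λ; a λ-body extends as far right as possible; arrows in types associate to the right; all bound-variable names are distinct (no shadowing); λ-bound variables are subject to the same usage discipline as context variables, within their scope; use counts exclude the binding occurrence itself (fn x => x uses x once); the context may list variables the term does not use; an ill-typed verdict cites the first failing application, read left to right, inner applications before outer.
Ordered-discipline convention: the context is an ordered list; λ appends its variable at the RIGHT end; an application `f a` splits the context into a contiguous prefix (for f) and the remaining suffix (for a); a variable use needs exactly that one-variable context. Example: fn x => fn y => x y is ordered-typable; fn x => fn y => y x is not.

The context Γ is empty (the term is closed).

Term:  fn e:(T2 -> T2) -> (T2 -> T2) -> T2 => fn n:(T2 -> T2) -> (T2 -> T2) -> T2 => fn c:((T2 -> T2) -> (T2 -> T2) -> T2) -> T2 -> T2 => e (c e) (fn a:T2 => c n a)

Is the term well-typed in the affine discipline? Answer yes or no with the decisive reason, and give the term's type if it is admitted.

no — uses contraction: e ×2, c ×2
variable uses: e (bound): 2; n (bound): 1; c (bound): 2; a (bound): 1
left-to-right use order: e, c, e, c, n, a
typing: ✓ — ((T2 -> T2) -> (T2 -> T2) -> T2) -> ((T2 -> T2) -> (T2 -> T2) -> T2) -> (((T2 -> T2) -> (T2 -> T2) -> T2) -> T2 -> T2) -> T2
across the five disciplines: ordered ✗, linear ✗, affine ✗, relevant ✓, unrestricted ✓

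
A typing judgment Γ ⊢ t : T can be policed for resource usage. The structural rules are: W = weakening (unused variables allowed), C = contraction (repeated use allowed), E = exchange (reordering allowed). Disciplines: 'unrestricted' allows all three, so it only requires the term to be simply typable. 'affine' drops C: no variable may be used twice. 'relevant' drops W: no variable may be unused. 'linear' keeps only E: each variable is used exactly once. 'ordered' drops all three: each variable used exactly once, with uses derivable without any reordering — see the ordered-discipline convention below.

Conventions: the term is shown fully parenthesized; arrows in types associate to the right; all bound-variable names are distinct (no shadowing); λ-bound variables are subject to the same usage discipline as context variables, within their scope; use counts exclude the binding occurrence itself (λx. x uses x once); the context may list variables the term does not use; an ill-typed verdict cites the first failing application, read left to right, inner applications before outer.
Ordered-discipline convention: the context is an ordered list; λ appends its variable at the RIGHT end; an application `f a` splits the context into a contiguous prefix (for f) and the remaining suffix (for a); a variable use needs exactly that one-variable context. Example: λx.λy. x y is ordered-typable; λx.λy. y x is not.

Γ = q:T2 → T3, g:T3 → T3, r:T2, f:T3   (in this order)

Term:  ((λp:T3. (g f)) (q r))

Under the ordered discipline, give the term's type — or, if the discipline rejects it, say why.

not well-typed under ordered — p left unused
use counts: q ×1; g ×1; r ×1; f ×1; p (bound) ×0
left-to-right use order: g, f, q, r
typing: ✓ — T3
per-discipline verdicts: ordered ✗, linear ✗, affine ✓, relevant ✗, unrestricted ✓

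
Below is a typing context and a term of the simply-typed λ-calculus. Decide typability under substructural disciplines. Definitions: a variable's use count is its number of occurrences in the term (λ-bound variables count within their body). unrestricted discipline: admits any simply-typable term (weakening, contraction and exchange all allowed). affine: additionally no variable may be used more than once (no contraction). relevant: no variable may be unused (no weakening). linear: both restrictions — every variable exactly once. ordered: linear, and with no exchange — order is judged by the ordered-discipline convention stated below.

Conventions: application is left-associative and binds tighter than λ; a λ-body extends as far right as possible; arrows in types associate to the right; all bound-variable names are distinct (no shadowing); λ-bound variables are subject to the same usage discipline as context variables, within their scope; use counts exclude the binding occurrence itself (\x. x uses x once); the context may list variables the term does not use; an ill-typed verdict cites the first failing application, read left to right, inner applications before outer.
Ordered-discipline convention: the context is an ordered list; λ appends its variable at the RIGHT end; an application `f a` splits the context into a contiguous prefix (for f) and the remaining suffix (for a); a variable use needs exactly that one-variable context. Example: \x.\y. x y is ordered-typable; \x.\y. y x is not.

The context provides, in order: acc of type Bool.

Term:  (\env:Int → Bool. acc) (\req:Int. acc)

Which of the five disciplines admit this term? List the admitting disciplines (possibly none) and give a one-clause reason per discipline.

accepted by: unrestricted
usage: acc=2, env (bound)=0, req (bound)=0
uses in reading order: acc, acc
typing: well-typed — term : Bool
ordered ✗ (uses contraction: acc ×2; env, req left unused)
linear ✗ (uses contraction: acc ×2; env, req left unused)
affine ✗ (uses contraction: acc ×2)
relevant ✗ (env, req left unused)
unrestricted ✓ (well-typed at Bool; no restrictions here)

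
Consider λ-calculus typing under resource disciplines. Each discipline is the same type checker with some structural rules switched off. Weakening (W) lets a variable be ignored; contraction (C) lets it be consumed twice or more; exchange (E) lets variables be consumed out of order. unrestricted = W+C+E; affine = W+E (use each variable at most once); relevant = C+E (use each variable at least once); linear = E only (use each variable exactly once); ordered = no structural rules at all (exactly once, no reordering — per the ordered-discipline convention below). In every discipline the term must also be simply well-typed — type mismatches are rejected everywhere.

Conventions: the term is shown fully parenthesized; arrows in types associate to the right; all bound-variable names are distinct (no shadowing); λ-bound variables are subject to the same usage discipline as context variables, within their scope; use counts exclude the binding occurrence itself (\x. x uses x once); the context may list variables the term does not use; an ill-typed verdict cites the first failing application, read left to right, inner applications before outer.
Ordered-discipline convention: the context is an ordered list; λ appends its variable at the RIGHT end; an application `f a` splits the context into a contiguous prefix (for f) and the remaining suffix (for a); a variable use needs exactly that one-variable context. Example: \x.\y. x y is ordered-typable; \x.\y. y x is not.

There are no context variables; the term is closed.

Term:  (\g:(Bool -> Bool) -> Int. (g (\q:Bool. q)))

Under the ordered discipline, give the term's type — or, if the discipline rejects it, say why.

term : ((Bool -> Bool) -> Int) -> Int
use counts: g [bound]: 1, q [bound]: 1
left-to-right use order: g, q
typing: ✓ — ((Bool -> Bool) -> Int) -> Int
all disciplines: ordered ✓ · linear ✓ · affine ✓ · relevant ✓ · unrestricted ✓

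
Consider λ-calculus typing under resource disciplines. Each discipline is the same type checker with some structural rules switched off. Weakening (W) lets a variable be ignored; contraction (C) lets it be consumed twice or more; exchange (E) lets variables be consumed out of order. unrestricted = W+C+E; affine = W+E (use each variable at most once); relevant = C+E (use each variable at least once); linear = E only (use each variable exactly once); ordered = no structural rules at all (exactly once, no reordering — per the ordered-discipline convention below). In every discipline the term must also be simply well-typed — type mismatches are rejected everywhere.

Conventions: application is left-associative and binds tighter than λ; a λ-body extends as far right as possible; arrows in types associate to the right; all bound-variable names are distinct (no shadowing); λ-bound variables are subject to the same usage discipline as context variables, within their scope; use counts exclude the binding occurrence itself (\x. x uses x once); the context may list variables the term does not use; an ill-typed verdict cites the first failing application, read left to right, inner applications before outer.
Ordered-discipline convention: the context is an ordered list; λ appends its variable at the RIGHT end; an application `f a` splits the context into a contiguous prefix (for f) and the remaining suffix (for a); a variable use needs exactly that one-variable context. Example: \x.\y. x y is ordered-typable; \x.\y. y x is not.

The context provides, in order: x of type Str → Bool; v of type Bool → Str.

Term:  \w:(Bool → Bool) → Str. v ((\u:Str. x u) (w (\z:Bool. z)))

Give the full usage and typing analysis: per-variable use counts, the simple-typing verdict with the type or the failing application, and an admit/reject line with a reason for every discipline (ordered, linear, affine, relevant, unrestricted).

counts: x: 1; v: 1; w (bound): 1; u (bound): 1; z (bound): 1
uses in reading order: v, x, u, w, z
typing: the term checks, with type ((Bool → Bool) → Str) → Str
ordered ✗ (no contiguous prefix/suffix split fits v, x, u, w, z)
linear ✓ (single use per variable (x, v, w, u, z))
affine ✓ (no duplicate uses among x, v, w, u, z)
relevant ✓ (x, v, w, u, z: all used, weakening unneeded)
unrestricted ✓ (typability at ((Bool → Bool) → Str) → Str is all that's needed)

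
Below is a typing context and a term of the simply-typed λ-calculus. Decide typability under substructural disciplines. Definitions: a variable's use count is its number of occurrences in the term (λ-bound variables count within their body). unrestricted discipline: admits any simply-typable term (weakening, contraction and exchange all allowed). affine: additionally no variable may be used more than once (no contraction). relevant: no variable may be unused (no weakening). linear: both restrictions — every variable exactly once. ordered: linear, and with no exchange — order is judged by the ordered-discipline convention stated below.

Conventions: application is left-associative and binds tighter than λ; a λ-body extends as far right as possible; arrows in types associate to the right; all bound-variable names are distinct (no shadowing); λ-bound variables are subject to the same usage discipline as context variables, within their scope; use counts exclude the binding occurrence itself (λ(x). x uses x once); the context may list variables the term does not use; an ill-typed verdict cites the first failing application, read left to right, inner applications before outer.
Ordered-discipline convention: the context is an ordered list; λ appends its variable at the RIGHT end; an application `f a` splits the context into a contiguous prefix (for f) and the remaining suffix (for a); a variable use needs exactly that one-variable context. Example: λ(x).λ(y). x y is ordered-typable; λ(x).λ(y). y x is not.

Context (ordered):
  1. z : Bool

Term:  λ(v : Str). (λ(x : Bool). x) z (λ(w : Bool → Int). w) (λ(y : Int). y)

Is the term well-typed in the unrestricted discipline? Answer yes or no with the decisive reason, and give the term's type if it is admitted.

no — a type mismatch blocks all five
use counts: z: 1, v (bound): 0, x (bound): 1, w (bound): 1, y (bound): 1
uses in reading order: x, z, w, y
typing: ill-typed: applying a non-function (Bool)
all disciplines: ordered ✗; linear ✗; affine ✗; relevant ✗; unrestricted ✗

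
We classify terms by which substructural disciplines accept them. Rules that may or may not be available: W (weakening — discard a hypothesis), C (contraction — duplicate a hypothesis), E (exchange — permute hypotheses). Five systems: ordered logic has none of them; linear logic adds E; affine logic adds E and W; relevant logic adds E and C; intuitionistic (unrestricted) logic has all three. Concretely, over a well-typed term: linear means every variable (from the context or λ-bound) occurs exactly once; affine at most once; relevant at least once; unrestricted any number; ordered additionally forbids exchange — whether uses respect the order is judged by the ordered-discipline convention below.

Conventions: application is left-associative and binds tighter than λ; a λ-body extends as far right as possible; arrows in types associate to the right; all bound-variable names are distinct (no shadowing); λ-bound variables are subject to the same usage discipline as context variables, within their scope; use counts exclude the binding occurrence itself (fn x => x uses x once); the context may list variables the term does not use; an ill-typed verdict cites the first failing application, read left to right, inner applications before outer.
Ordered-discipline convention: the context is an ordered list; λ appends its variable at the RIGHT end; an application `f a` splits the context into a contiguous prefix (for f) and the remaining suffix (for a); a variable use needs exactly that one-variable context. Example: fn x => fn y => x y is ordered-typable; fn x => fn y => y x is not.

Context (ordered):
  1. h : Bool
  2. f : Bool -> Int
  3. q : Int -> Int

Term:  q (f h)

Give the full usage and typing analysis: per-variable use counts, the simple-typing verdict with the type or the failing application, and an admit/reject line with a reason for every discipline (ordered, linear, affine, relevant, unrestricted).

variable uses: h ×1, f ×1, q ×1
use order (left to right): q, f, h
typing: well-typed — term : Int
ordered: ✗ — no contiguous prefix/suffix split fits q, f, h
linear: ✓ — each of h, f, q used exactly once
affine: ✓ — at most one use each (h, f, q)
relevant: ✓ — at least one use each (h, f, q)
unrestricted: ✓ — simply typable at Int; W, C, E all held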